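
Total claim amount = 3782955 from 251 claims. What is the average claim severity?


severity = total / number
= 3782955 / 251
= 15071.5339


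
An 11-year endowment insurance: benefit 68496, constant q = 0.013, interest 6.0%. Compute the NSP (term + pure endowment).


Term component = 6633.6264
Pure endowment = 11_p_x * v^11 * benefit = 0.865942 * 0.526788 * 68496 = 31245.6362
NSP = 37879.2626


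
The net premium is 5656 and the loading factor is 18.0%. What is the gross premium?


Gross = net * (1 + loading)
= 5656 * (1 + 0.18)
= 5656 * 1.18
= 6674.08


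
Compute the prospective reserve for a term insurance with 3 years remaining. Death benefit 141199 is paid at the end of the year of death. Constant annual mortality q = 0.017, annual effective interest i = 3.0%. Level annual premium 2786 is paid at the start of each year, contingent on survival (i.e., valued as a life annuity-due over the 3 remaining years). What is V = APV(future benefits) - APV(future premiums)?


v = 1/(1+i) = 0.970874
APV(future benefits) per unit = sum_{k=0}^{2} k_p_x * q * v^(k+1) = 0.04729
APV(future benefits) = 141199 * 0.04729 = 6677.2339
Life annuity-due factor ä_{x:3} = sum_{k=0}^{2} k_p_x * v^k = 2.865189
APV(future premiums) = 2786 * 2.865189 = 7982.4165
V = 6677.2339 - 7982.4165
= -1305.1826


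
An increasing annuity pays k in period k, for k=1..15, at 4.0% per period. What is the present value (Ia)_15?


(Ia)_n = sum_{k=1}^{n} k * v^k, v = 1/(1+i)
v = 0.961538
Sum computed term by term:
(Ia)_15 = 80.8539


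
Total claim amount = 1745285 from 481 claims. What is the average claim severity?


severity = total / number
= 1745285 / 481
= 3628.4511


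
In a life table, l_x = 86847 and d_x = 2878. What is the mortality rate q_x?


q_x = d_x / l_x
= 2878 / 86847
= 0.0331


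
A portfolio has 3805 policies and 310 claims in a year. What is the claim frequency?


frequency = claims / policies
= 310 / 3805
= 0.0815


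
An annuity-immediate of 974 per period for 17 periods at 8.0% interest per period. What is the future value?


FV = PMT * ((1+i)^n - 1) / i
= 974 * ((1.08)^17 - 1) / 0.08
= 974 * (3.700018 - 1) / 0.08
= 32872.7198


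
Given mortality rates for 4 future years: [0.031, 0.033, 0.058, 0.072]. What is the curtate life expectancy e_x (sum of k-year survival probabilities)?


e_x = sum_{k=1}^{n} k_p_x
k_p_x values:
  1_p_x = 0.969
  2_p_x = 0.937023
  3_p_x = 0.882676
  4_p_x = 0.819123
e_x = 3.6078


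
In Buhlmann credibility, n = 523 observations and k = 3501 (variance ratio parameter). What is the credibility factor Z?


Z = n / (n + k)
= 523 / (523 + 3501)
= 523 / 4024
= 0.13


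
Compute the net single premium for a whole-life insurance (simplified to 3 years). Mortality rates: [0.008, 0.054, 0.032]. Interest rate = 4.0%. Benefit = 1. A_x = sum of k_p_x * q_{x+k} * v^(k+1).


v = 0.961538
Year 0: k_p_x=1.0, q=0.008, term=0.007692
Year 1: k_p_x=0.992, q=0.054, term=0.049527
Year 2: k_p_x=0.938432, q=0.032, term=0.026696
A_x = 0.0839


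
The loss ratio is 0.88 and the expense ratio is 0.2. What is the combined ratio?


Combined ratio = loss ratio + expense ratio
= 0.88 + 0.2
= 1.08


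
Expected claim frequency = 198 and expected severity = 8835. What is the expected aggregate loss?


E[S] = E[N] * E[X]
= 198 * 8835
= 1.7493e+06


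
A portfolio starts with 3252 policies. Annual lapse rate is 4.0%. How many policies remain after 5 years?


remaining = initial * (1 - lapse)^years
= 3252 * (1 - 0.04)^5
= 3252 * 0.815373
= 2651.592


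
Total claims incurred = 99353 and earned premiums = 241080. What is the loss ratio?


Loss ratio = claims / premiums
= 99353 / 241080
= 0.4121


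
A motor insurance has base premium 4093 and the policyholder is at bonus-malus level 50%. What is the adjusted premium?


adjusted = base * BM_level / 100
= 4093 * 50 / 100
= 4093 * 0.5
= 2046.5


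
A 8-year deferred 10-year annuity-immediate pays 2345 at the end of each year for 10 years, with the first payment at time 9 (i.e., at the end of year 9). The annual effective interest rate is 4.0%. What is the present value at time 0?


PV at time 8 of the 10-year annuity-immediate:
a_n = 2345 * (1-(1+0.04)^(-10))/0.04 = 19020.0506
Discount back 8 years to time 0:
PV = 19020.0506 * (1+0.04)^(-8)
= 19020.0506 * 0.73069
= 13897.7647


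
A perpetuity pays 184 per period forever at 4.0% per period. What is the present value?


PV = PMT / i
= 184 / 0.04
= 4600.0


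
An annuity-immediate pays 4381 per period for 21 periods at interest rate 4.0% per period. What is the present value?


PV = PMT * (1 - (1+i)^(-n)) / i
= 4381 * (1 - (1+0.04)^(-21)) / 0.04
= 4381 * (1 - 0.438834) / 0.04
= 4381 * 14.02916
= 61461.7497


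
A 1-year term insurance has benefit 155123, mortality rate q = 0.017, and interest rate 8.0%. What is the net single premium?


NSP = benefit * q * v
v = 1/(1+i) = 0.925926
NSP = 155123 * 0.017 * 0.925926
= 2441.7509


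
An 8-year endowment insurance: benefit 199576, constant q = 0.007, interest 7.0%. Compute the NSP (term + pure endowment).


Term component = 8160.771
Pure endowment = 8_p_x * v^8 * benefit = 0.945353 * 0.582009 * 199576 = 109807.5193
NSP = 117968.2903


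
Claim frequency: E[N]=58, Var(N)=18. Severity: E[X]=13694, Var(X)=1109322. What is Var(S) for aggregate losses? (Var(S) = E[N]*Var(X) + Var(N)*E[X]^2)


Var(S) = E[N]*Var(X) + Var(N)*E[X]^2
= 58*1109322 + 18*13694^2
= 64340676 + 3375461448
= 3.4398e+09


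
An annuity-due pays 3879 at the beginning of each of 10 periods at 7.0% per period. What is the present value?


PV_due = PMT * (1-(1+i)^(-n))/i * (1+i)
PV_immediate = 27244.4728
PV_due = 27244.4728 * 1.07
= 29151.5859


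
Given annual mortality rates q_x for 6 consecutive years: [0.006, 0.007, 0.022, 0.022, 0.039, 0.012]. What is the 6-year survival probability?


p_k = 1 - q_k for each year
Survival = product of (1 - q_k)
= 0.994 * 0.993 * 0.978 * 0.978 * 0.961 * 0.988
= 0.8964


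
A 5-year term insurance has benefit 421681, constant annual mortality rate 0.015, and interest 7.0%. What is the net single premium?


NSP = benefit * sum_{k=0}^{n-1} k_p_x * q * v^(k+1)
With constant q=0.015, v=0.934579
Sum = 0.059807
NSP = 421681 * 0.059807
= 25219.5585


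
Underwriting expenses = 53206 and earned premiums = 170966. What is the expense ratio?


Expense ratio = expenses / premiums
= 53206 / 170966
= 0.3112


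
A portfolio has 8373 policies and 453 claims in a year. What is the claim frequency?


frequency = claims / policies
= 453 / 8373
= 0.0541


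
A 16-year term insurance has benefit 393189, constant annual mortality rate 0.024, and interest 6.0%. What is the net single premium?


NSP = benefit * sum_{k=0}^{n-1} k_p_x * q * v^(k+1)
With constant q=0.024, v=0.943396
Sum = 0.209465
NSP = 393189 * 0.209465
= 82359.3743


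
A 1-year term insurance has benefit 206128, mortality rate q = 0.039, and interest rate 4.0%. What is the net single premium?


NSP = benefit * q * v
v = 1/(1+i) = 0.961538
NSP = 206128 * 0.039 * 0.961538
= 7729.8


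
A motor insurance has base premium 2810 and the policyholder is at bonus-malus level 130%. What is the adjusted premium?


adjusted = base * BM_level / 100
= 2810 * 130 / 100
= 2810 * 1.3
= 3653.0


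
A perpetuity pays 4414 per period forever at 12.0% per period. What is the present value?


PV = PMT / i
= 4414 / 0.12
= 36783.3333


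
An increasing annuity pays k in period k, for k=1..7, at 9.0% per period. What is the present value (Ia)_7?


(Ia)_n = sum_{k=1}^{n} k * v^k, v = 1/(1+i)
v = 0.917431
Sum computed term by term:
(Ia)_7 = 18.4075


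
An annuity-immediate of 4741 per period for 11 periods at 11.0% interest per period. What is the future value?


FV = PMT * ((1+i)^n - 1) / i
= 4741 * ((1.11)^11 - 1) / 0.11
= 4741 * (3.151757 - 1) / 0.11
= 92740.7394


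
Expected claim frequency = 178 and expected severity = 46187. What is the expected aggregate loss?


E[S] = E[N] * E[X]
= 178 * 46187
= 8.2213e+06


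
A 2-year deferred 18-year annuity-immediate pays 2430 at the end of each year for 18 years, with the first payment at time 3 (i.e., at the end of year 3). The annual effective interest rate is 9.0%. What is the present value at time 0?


PV at time 2 of the 18-year annuity-immediate:
a_n = 2430 * (1-(1+0.09)^(-18))/0.09 = 21276.169
Discount back 2 years to time 0:
PV = 21276.169 * (1+0.09)^(-2)
= 21276.169 * 0.84168
= 17907.7258


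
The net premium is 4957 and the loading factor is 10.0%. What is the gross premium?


Gross = net * (1 + loading)
= 4957 * (1 + 0.1)
= 4957 * 1.1
= 5452.7


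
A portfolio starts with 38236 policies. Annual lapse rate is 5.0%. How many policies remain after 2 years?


remaining = initial * (1 - lapse)^years
= 38236 * (1 - 0.05)^2
= 38236 * 0.9025
= 34507.99


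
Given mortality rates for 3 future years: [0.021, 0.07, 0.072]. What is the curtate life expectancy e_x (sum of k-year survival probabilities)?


e_x = sum_{k=1}^{n} k_p_x
k_p_x values:
  1_p_x = 0.979
  2_p_x = 0.91047
  3_p_x = 0.844916
e_x = 2.7344


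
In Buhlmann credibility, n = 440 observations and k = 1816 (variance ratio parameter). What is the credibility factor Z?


Z = n / (n + k)
= 440 / (440 + 1816)
= 440 / 2256
= 0.195


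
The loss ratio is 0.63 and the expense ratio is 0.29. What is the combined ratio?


Combined ratio = loss ratio + expense ratio
= 0.63 + 0.29
= 0.92


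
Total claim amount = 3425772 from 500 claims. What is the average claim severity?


severity = total / number
= 3425772 / 500
= 6851.544


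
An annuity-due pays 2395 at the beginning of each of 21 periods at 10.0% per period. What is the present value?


PV_due = PMT * (1-(1+i)^(-n))/i * (1+i)
PV_immediate = 20713.6228
PV_due = 20713.6228 * 1.1
= 22784.9851


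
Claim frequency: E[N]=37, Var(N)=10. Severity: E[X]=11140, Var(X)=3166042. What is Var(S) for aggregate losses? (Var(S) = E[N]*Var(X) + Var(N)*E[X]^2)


Var(S) = E[N]*Var(X) + Var(N)*E[X]^2
= 37*3166042 + 10*11140^2
= 117143554 + 1240996000
= 1.3581e+09


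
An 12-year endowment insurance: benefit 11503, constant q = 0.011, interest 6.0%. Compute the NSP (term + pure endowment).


Term component = 1006.5678
Pure endowment = 12_p_x * v^12 * benefit = 0.8757 * 0.496969 * 11503 = 5006.0621
NSP = 6012.63


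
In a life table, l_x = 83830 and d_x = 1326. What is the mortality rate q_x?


q_x = d_x / l_x
= 1326 / 83830
= 0.0158


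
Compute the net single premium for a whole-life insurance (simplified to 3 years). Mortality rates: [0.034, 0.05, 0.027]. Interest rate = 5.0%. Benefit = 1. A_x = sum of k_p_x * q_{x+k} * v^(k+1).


v = 0.952381
Year 0: k_p_x=1.0, q=0.034, term=0.032381
Year 1: k_p_x=0.966, q=0.05, term=0.04381
Year 2: k_p_x=0.9177, q=0.027, term=0.021404
A_x = 0.0976


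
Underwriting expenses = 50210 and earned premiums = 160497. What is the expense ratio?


Expense ratio = expenses / premiums
= 50210 / 160497
= 0.3128


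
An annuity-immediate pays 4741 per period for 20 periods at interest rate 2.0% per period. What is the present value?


PV = PMT * (1 - (1+i)^(-n)) / i
= 4741 * (1 - (1+0.02)^(-20)) / 0.02
= 4741 * (1 - 0.672971) / 0.02
= 4741 * 16.351433
= 77522.1455


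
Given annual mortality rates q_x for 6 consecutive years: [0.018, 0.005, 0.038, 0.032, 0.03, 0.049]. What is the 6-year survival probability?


p_k = 1 - q_k for each year
Survival = product of (1 - q_k)
= 0.982 * 0.995 * 0.962 * 0.968 * 0.97 * 0.951
= 0.8393


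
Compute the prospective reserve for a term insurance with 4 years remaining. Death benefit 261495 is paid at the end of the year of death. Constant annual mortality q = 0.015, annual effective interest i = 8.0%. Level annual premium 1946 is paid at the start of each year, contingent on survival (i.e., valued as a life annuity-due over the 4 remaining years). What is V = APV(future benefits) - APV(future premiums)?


v = 1/(1+i) = 0.925926
APV(future benefits) per unit = sum_{k=0}^{3} k_p_x * q * v^(k+1) = 0.048646
APV(future benefits) = 261495 * 0.048646 = 12720.6115
Life annuity-due factor ä_{x:4} = sum_{k=0}^{3} k_p_x * v^k = 3.502492
APV(future premiums) = 1946 * 3.502492 = 6815.8485
V = 12720.6115 - 6815.8485
= 5904.7629


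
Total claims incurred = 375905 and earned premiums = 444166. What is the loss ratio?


Loss ratio = claims / premiums
= 375905 / 444166
= 0.8463


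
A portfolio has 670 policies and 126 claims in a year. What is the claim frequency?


frequency = claims / policies
= 126 / 670
= 0.1881


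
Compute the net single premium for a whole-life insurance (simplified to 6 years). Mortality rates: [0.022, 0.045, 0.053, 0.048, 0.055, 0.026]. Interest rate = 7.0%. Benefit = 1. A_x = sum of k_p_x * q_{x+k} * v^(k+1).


v = 0.934579
Year 0: k_p_x=1.0, q=0.022, term=0.020561
Year 1: k_p_x=0.978, q=0.045, term=0.03844
Year 2: k_p_x=0.93399, q=0.053, term=0.040408
Year 3: k_p_x=0.884489, q=0.048, term=0.032389
Year 4: k_p_x=0.842033, q=0.055, term=0.03302
Year 5: k_p_x=0.795721, q=0.026, term=0.013786
A_x = 0.1786


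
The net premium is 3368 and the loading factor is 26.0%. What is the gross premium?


Gross = net * (1 + loading)
= 3368 * (1 + 0.26)
= 3368 * 1.26
= 4243.68


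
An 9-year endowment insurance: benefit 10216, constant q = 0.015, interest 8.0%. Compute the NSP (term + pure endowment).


Term component = 908.7476
Pure endowment = 9_p_x * v^9 * benefit = 0.872823 * 0.500249 * 10216 = 4460.5988
NSP = 5369.3463


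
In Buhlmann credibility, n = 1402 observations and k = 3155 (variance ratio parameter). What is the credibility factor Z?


Z = n / (n + k)
= 1402 / (1402 + 3155)
= 1402 / 4557
= 0.3077


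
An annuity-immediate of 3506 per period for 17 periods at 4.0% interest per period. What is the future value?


FV = PMT * ((1+i)^n - 1) / i
= 3506 * ((1.04)^17 - 1) / 0.04
= 3506 * (1.9479 - 1) / 0.04
= 83083.4784


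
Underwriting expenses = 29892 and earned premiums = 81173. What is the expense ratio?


Expense ratio = expenses / premiums
= 29892 / 81173
= 0.3683


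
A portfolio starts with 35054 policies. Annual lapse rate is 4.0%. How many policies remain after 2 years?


remaining = initial * (1 - lapse)^years
= 35054 * (1 - 0.04)^2
= 35054 * 0.9216
= 32305.7664


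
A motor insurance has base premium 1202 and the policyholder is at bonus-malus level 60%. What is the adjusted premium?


adjusted = base * BM_level / 100
= 1202 * 60 / 100
= 1202 * 0.6
= 721.2


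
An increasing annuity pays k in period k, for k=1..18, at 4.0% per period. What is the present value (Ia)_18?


(Ia)_n = sum_{k=1}^{n} k * v^k, v = 1/(1+i)
v = 0.961538
Sum computed term by term:
(Ia)_18 = 107.0091


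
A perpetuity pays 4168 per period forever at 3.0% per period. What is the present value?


PV = PMT / i
= 4168 / 0.03
= 138933.3333


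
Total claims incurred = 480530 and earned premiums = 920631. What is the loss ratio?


Loss ratio = claims / premiums
= 480530 / 920631
= 0.522


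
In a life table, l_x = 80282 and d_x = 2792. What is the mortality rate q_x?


q_x = d_x / l_x
= 2792 / 80282
= 0.0348


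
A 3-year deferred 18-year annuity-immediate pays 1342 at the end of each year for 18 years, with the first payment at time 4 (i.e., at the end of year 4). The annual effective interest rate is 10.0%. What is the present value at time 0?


PV at time 3 of the 18-year annuity-immediate:
a_n = 1342 * (1-(1+0.1)^(-18))/0.1 = 11006.295
Discount back 3 years to time 0:
PV = 11006.295 * (1+0.1)^(-3)
= 11006.295 * 0.751315
= 8269.1924


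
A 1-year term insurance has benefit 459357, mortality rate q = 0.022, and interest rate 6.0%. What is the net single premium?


NSP = benefit * q * v
v = 1/(1+i) = 0.943396
NSP = 459357 * 0.022 * 0.943396
= 9533.8245


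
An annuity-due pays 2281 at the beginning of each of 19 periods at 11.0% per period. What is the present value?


PV_due = PMT * (1-(1+i)^(-n))/i * (1+i)
PV_immediate = 17881.4301
PV_due = 17881.4301 * 1.11
= 19848.3874


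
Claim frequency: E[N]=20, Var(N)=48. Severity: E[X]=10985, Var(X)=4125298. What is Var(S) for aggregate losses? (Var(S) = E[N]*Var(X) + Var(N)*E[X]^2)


Var(S) = E[N]*Var(X) + Var(N)*E[X]^2
= 20*4125298 + 48*10985^2
= 82505960 + 5792170800
= 5.8747e+09


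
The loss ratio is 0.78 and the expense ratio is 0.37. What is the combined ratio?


Combined ratio = loss ratio + expense ratio
= 0.78 + 0.37
= 1.15


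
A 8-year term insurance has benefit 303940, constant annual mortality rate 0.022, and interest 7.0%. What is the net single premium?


NSP = benefit * sum_{k=0}^{n-1} k_p_x * q * v^(k+1)
With constant q=0.022, v=0.934579
Sum = 0.122644
NSP = 303940 * 0.122644
= 37276.4078


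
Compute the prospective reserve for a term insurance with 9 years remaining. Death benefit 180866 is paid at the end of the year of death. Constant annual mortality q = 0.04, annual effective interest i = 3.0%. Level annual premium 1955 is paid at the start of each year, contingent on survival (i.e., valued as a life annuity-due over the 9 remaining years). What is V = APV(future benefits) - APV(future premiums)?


v = 1/(1+i) = 0.970874
APV(future benefits) per unit = sum_{k=0}^{8} k_p_x * q * v^(k+1) = 0.268132
APV(future benefits) = 180866 * 0.268132 = 48495.8959
Life annuity-due factor ä_{x:9} = sum_{k=0}^{8} k_p_x * v^k = 6.90439
APV(future premiums) = 1955 * 6.90439 = 13498.0816
V = 48495.8959 - 13498.0816
= 34997.8144


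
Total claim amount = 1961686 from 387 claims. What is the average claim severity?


severity = total / number
= 1961686 / 387
= 5068.9561


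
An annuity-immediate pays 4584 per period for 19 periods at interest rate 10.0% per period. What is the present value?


PV = PMT * (1 - (1+i)^(-n)) / i
= 4584 * (1 - (1+0.1)^(-19)) / 0.1
= 4584 * (1 - 0.163508) / 0.1
= 4584 * 8.36492
= 38344.7937


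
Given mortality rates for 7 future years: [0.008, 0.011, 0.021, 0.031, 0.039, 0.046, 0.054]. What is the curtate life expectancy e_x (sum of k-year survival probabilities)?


e_x = sum_{k=1}^{n} k_p_x
k_p_x values:
  1_p_x = 0.992
  2_p_x = 0.981088
  3_p_x = 0.960485
  4_p_x = 0.93071
  5_p_x = 0.894412
  6_p_x = 0.853269
  7_p_x = 0.807193
e_x = 6.4192


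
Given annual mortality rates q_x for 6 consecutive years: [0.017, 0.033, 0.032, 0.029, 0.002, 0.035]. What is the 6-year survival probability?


p_k = 1 - q_k for each year
Survival = product of (1 - q_k)
= 0.983 * 0.967 * 0.968 * 0.971 * 0.998 * 0.965
= 0.8605


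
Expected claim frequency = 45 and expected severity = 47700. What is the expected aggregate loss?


E[S] = E[N] * E[X]
= 45 * 47700
= 2.1465e+06


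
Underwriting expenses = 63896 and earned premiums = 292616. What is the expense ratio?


Expense ratio = expenses / premiums
= 63896 / 292616
= 0.2184


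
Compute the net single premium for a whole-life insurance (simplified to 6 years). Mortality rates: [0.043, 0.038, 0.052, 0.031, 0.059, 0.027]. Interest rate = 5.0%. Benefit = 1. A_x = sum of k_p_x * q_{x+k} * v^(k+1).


v = 0.952381
Year 0: k_p_x=1.0, q=0.043, term=0.040952
Year 1: k_p_x=0.957, q=0.038, term=0.032985
Year 2: k_p_x=0.920634, q=0.052, term=0.041354
Year 3: k_p_x=0.872761, q=0.031, term=0.022259
Year 4: k_p_x=0.845705, q=0.059, term=0.039095
Year 5: k_p_x=0.795809, q=0.027, term=0.016034
A_x = 0.1927


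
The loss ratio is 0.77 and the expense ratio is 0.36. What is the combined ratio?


Combined ratio = loss ratio + expense ratio
= 0.77 + 0.36
= 1.13


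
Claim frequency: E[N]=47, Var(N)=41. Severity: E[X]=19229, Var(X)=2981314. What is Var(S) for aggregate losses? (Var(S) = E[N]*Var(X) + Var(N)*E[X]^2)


Var(S) = E[N]*Var(X) + Var(N)*E[X]^2
= 47*2981314 + 41*19229^2
= 140121758 + 15159932081
= 1.5300e+10


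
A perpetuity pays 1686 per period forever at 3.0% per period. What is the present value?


PV = PMT / i
= 1686 / 0.03
= 56200.0


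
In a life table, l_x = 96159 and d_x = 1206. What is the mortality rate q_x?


q_x = d_x / l_x
= 1206 / 96159
= 0.0125


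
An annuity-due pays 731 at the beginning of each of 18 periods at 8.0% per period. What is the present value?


PV_due = PMT * (1-(1+i)^(-n))/i * (1+i)
PV_immediate = 6850.8495
PV_due = 6850.8495 * 1.08
= 7398.9175


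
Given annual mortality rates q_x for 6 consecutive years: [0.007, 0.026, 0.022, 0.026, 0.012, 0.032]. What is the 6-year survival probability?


p_k = 1 - q_k for each year
Survival = product of (1 - q_k)
= 0.993 * 0.974 * 0.978 * 0.974 * 0.988 * 0.968
= 0.8811


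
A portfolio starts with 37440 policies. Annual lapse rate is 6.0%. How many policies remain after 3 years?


remaining = initial * (1 - lapse)^years
= 37440 * (1 - 0.06)^3
= 37440 * 0.830584
= 31097.065


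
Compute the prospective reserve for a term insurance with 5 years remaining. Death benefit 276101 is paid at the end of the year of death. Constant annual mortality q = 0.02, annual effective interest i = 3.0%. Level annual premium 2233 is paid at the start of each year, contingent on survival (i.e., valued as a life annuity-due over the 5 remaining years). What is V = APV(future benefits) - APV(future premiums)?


v = 1/(1+i) = 0.970874
APV(future benefits) per unit = sum_{k=0}^{4} k_p_x * q * v^(k+1) = 0.088108
APV(future benefits) = 276101 * 0.088108 = 24326.7047
Life annuity-due factor ä_{x:5} = sum_{k=0}^{4} k_p_x * v^k = 4.537562
APV(future premiums) = 2233 * 4.537562 = 10132.375
V = 24326.7047 - 10132.375
= 14194.3297


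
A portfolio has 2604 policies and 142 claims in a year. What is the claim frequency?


frequency = claims / policies
= 142 / 2604
= 0.0545


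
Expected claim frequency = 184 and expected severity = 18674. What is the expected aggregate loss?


E[S] = E[N] * E[X]
= 184 * 18674
= 3.4360e+06


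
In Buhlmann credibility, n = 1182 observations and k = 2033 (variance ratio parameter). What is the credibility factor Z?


Z = n / (n + k)
= 1182 / (1182 + 2033)
= 1182 / 3215
= 0.3677


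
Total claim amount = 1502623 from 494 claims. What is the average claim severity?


severity = total / number
= 1502623 / 494
= 3041.747


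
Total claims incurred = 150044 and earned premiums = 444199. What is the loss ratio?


Loss ratio = claims / premiums
= 150044 / 444199
= 0.3378


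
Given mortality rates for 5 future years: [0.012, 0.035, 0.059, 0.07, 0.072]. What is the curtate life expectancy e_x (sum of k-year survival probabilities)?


e_x = sum_{k=1}^{n} k_p_x
k_p_x values:
  1_p_x = 0.988
  2_p_x = 0.95342
  3_p_x = 0.897168
  4_p_x = 0.834366
  5_p_x = 0.774292
e_x = 4.4472


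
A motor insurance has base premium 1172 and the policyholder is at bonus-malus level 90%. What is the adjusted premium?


adjusted = base * BM_level / 100
= 1172 * 90 / 100
= 1172 * 0.9
= 1054.8


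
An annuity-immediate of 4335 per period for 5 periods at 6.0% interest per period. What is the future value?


FV = PMT * ((1+i)^n - 1) / i
= 4335 * ((1.06)^5 - 1) / 0.06
= 4335 * (1.338226 - 1) / 0.06
= 24436.798


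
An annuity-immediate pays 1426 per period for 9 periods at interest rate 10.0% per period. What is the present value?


PV = PMT * (1 - (1+i)^(-n)) / i
= 1426 * (1 - (1+0.1)^(-9)) / 0.1
= 1426 * (1 - 0.424098) / 0.1
= 1426 * 5.759024
= 8212.368


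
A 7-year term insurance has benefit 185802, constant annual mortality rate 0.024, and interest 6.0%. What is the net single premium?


NSP = benefit * sum_{k=0}^{n-1} k_p_x * q * v^(k+1)
With constant q=0.024, v=0.943396
Sum = 0.125412
NSP = 185802 * 0.125412
= 23301.8068


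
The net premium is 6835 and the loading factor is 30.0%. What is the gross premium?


Gross = net * (1 + loading)
= 6835 * (1 + 0.3)
= 6835 * 1.3
= 8885.5


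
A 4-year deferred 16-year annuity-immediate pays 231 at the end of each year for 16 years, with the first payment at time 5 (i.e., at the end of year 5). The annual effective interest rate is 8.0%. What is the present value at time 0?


PV at time 4 of the 16-year annuity-immediate:
a_n = 231 * (1-(1+0.08)^(-16))/0.08 = 2044.6663
Discount back 4 years to time 0:
PV = 2044.6663 * (1+0.08)^(-4)
= 2044.6663 * 0.73503
= 1502.8908


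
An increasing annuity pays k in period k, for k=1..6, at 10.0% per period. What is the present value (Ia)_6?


(Ia)_n = sum_{k=1}^{n} k * v^k, v = 1/(1+i)
v = 0.909091
Sum computed term by term:
(Ia)_6 = 14.0394


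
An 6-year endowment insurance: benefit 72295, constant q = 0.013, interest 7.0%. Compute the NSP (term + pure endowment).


Term component = 4347.8385
Pure endowment = 6_p_x * v^6 * benefit = 0.924491 * 0.666342 * 72295 = 44535.7235
NSP = 48883.562


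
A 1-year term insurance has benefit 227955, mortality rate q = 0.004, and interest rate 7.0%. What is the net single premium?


NSP = benefit * q * v
v = 1/(1+i) = 0.934579
NSP = 227955 * 0.004 * 0.934579
= 852.1682


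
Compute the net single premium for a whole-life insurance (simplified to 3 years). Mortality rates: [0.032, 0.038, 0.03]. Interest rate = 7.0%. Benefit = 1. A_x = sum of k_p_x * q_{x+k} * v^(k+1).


v = 0.934579
Year 0: k_p_x=1.0, q=0.032, term=0.029907
Year 1: k_p_x=0.968, q=0.038, term=0.032129
Year 2: k_p_x=0.931216, q=0.03, term=0.022804
A_x = 0.0848


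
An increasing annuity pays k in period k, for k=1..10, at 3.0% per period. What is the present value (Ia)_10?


(Ia)_n = sum_{k=1}^{n} k * v^k, v = 1/(1+i)
v = 0.970874
Sum computed term by term:
(Ia)_10 = 44.839


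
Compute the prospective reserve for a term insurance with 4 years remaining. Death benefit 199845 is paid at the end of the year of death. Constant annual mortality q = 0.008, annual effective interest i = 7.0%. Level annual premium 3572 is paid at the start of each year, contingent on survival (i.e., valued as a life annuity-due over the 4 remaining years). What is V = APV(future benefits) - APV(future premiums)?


v = 1/(1+i) = 0.934579
APV(future benefits) per unit = sum_{k=0}^{3} k_p_x * q * v^(k+1) = 0.026792
APV(future benefits) = 199845 * 0.026792 = 5354.3301
Life annuity-due factor ä_{x:4} = sum_{k=0}^{3} k_p_x * v^k = 3.583485
APV(future premiums) = 3572 * 3.583485 = 12800.21
V = 5354.3301 - 12800.21
= -7445.8799


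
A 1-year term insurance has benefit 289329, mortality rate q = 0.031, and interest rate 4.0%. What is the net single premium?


NSP = benefit * q * v
v = 1/(1+i) = 0.961538
NSP = 289329 * 0.031 * 0.961538
= 8624.2298


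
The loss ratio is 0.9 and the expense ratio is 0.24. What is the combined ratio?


Combined ratio = loss ratio + expense ratio
= 0.9 + 0.24
= 1.14


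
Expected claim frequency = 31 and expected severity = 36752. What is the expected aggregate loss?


E[S] = E[N] * E[X]
= 31 * 36752
= 1.1393e+06


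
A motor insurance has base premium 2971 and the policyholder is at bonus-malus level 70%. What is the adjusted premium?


adjusted = base * BM_level / 100
= 2971 * 70 / 100
= 2971 * 0.7
= 2079.7


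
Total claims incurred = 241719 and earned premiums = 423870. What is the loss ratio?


Loss ratio = claims / premiums
= 241719 / 423870
= 0.5703


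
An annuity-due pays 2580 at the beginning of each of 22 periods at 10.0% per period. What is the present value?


PV_due = PMT * (1-(1+i)^(-n))/i * (1+i)
PV_immediate = 22630.5739
PV_due = 22630.5739 * 1.1
= 24893.6313


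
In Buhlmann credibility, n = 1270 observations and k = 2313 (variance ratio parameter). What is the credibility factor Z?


Z = n / (n + k)
= 1270 / (1270 + 2313)
= 1270 / 3583
= 0.3545


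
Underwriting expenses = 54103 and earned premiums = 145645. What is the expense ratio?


Expense ratio = expenses / premiums
= 54103 / 145645
= 0.3715


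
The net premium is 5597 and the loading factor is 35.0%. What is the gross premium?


Gross = net * (1 + loading)
= 5597 * (1 + 0.35)
= 5597 * 1.35
= 7555.95


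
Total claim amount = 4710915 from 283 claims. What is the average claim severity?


severity = total / number
= 4710915 / 283
= 16646.3428


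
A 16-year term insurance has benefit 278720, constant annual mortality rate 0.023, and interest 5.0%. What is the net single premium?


NSP = benefit * sum_{k=0}^{n-1} k_p_x * q * v^(k+1)
With constant q=0.023, v=0.952381
Sum = 0.215599
NSP = 278720 * 0.215599
= 60091.7976


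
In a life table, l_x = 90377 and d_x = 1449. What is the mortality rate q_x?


q_x = d_x / l_x
= 1449 / 90377
= 0.016


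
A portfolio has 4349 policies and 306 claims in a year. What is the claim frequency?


frequency = claims / policies
= 306 / 4349
= 0.0704


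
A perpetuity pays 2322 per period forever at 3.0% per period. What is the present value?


PV = PMT / i
= 2322 / 0.03
= 77400.0


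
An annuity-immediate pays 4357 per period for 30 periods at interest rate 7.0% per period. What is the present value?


PV = PMT * (1 - (1+i)^(-n)) / i
= 4357 * (1 - (1+0.07)^(-30)) / 0.07
= 4357 * (1 - 0.131367) / 0.07
= 4357 * 12.409041
= 54066.1924


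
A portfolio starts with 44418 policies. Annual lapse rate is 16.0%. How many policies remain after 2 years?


remaining = initial * (1 - lapse)^years
= 44418 * (1 - 0.16)^2
= 44418 * 0.7056
= 31341.3408


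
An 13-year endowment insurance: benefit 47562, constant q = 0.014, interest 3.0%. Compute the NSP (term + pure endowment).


Term component = 6554.0718
Pure endowment = 13_p_x * v^13 * benefit = 0.83253 * 0.680951 * 47562 = 26963.4886
NSP = 33517.5604


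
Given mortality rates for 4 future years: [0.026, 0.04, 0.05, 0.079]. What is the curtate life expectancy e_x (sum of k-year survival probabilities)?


e_x = sum_{k=1}^{n} k_p_x
k_p_x values:
  1_p_x = 0.974
  2_p_x = 0.93504
  3_p_x = 0.888288
  4_p_x = 0.818113
e_x = 3.6154


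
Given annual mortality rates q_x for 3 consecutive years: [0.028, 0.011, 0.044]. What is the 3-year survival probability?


p_k = 1 - q_k for each year
Survival = product of (1 - q_k)
= 0.972 * 0.989 * 0.956
= 0.919


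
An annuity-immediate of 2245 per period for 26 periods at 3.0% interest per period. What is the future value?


FV = PMT * ((1+i)^n - 1) / i
= 2245 * ((1.03)^26 - 1) / 0.03
= 2245 * (2.156591 - 1) / 0.03
= 86551.5799


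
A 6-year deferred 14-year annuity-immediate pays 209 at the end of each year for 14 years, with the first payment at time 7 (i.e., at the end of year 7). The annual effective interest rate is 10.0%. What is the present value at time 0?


PV at time 6 of the 14-year annuity-immediate:
a_n = 209 * (1-(1+0.1)^(-14))/0.1 = 1539.6377
Discount back 6 years to time 0:
PV = 1539.6377 * (1+0.1)^(-6)
= 1539.6377 * 0.564474
= 869.0853


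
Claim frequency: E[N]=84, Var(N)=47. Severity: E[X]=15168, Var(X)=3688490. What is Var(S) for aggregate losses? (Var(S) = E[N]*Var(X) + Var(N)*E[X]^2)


Var(S) = E[N]*Var(X) + Var(N)*E[X]^2
= 84*3688490 + 47*15168^2
= 309833160 + 10813206528
= 1.1123e+10


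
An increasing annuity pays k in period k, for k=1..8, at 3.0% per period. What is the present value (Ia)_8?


(Ia)_n = sum_{k=1}^{n} k * v^k, v = 1/(1+i)
v = 0.970874
Sum computed term by term:
(Ia)_8 = 30.5003


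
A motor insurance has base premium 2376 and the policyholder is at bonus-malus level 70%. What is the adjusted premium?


adjusted = base * BM_level / 100
= 2376 * 70 / 100
= 2376 * 0.7
= 1663.2


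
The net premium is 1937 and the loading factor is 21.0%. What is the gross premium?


Gross = net * (1 + loading)
= 1937 * (1 + 0.21)
= 1937 * 1.21
= 2343.77


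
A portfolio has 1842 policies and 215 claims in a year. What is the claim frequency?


frequency = claims / policies
= 215 / 1842
= 0.1167


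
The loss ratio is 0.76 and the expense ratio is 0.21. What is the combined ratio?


Combined ratio = loss ratio + expense ratio
= 0.76 + 0.21
= 0.97


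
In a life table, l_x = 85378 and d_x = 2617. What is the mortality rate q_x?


q_x = d_x / l_x
= 2617 / 85378
= 0.0307


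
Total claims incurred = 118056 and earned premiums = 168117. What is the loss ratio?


Loss ratio = claims / premiums
= 118056 / 168117
= 0.7022


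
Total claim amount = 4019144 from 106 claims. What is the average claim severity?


severity = total / number
= 4019144 / 106
= 37916.4528


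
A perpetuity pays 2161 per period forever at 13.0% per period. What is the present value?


PV = PMT / i
= 2161 / 0.13
= 16623.0769


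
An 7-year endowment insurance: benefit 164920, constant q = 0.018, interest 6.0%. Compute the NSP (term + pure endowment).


Term component = 15769.4614
Pure endowment = 7_p_x * v^7 * benefit = 0.880604 * 0.665057 * 164920 = 96585.6671
NSP = 112355.1285


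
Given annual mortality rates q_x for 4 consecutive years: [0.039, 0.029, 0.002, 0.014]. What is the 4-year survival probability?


p_k = 1 - q_k for each year
Survival = product of (1 - q_k)
= 0.961 * 0.971 * 0.998 * 0.986
= 0.9182


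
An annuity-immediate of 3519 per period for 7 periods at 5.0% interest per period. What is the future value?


FV = PMT * ((1+i)^n - 1) / i
= 3519 * ((1.05)^7 - 1) / 0.05
= 3519 * (1.4071 - 1) / 0.05
= 28651.7277


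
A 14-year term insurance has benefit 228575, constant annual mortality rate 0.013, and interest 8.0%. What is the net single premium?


NSP = benefit * sum_{k=0}^{n-1} k_p_x * q * v^(k+1)
With constant q=0.013, v=0.925926
Sum = 0.10016
NSP = 228575 * 0.10016
= 22894.0871


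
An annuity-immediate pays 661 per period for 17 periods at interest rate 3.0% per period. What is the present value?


PV = PMT * (1 - (1+i)^(-n)) / i
= 661 * (1 - (1+0.03)^(-17)) / 0.03
= 661 * (1 - 0.605016) / 0.03
= 661 * 13.166118
= 8702.8043


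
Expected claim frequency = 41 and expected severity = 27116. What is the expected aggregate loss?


E[S] = E[N] * E[X]
= 41 * 27116
= 1.1118e+06


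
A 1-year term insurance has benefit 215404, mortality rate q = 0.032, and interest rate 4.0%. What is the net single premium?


NSP = benefit * q * v
v = 1/(1+i) = 0.961538
NSP = 215404 * 0.032 * 0.961538
= 6627.8154


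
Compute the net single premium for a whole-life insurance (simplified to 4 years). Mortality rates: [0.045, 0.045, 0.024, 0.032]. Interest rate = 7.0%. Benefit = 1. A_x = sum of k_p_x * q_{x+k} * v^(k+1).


v = 0.934579
Year 0: k_p_x=1.0, q=0.045, term=0.042056
Year 1: k_p_x=0.955, q=0.045, term=0.037536
Year 2: k_p_x=0.912025, q=0.024, term=0.017868
Year 3: k_p_x=0.890136, q=0.032, term=0.021731
A_x = 0.1192


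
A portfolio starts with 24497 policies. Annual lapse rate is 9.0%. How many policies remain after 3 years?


remaining = initial * (1 - lapse)^years
= 24497 * (1 - 0.09)^3
= 24497 * 0.753571
= 18460.2288


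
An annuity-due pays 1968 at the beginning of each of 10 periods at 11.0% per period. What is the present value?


PV_due = PMT * (1-(1+i)^(-n))/i * (1+i)
PV_immediate = 11590.0086
PV_due = 11590.0086 * 1.11
= 12864.9095


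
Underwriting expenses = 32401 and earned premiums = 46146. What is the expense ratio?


Expense ratio = expenses / premiums
= 32401 / 46146
= 0.7021


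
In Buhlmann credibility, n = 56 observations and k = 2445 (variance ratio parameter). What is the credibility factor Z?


Z = n / (n + k)
= 56 / (56 + 2445)
= 56 / 2501
= 0.0224


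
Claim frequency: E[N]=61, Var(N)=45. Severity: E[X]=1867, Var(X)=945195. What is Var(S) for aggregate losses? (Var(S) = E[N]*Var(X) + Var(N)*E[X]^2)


Var(S) = E[N]*Var(X) + Var(N)*E[X]^2
= 61*945195 + 45*1867^2
= 57656895 + 156856005
= 2.1451e+08


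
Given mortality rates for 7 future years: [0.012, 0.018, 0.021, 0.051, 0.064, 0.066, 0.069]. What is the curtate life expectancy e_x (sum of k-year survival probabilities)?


e_x = sum_{k=1}^{n} k_p_x
k_p_x values:
  1_p_x = 0.988
  2_p_x = 0.970216
  3_p_x = 0.949841
  4_p_x = 0.9014
  5_p_x = 0.84371
  6_p_x = 0.788025
  7_p_x = 0.733651
e_x = 6.1748


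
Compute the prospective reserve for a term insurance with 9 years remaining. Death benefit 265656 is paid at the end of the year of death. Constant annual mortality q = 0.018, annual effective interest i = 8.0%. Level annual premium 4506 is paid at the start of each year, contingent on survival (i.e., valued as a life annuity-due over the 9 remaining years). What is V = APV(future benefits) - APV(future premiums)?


v = 1/(1+i) = 0.925926
APV(future benefits) per unit = sum_{k=0}^{8} k_p_x * q * v^(k+1) = 0.105648
APV(future benefits) = 265656 * 0.105648 = 28066.0427
Life annuity-due factor ä_{x:9} = sum_{k=0}^{8} k_p_x * v^k = 6.338884
APV(future premiums) = 4506 * 6.338884 = 28563.0112
V = 28066.0427 - 28563.0112
= -496.9685


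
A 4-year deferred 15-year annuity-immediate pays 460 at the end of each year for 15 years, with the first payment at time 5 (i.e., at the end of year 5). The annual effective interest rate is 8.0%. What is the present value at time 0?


PV at time 4 of the 15-year annuity-immediate:
a_n = 460 * (1-(1+0.08)^(-15))/0.08 = 3937.3602
Discount back 4 years to time 0:
PV = 3937.3602 * (1+0.08)^(-4)
= 3937.3602 * 0.73503
= 2894.0773


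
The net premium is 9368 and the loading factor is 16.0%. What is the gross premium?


Gross = net * (1 + loading)
= 9368 * (1 + 0.16)
= 9368 * 1.16
= 10866.88


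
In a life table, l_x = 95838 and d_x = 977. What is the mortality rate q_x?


q_x = d_x / l_x
= 977 / 95838
= 0.0102


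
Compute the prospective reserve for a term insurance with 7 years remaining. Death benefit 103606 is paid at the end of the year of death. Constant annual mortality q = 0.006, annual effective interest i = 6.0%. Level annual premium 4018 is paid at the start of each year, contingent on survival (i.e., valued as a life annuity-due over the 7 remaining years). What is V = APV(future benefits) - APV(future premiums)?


v = 1/(1+i) = 0.943396
APV(future benefits) per unit = sum_{k=0}^{6} k_p_x * q * v^(k+1) = 0.032943
APV(future benefits) = 103606 * 0.032943 = 3413.1348
Life annuity-due factor ä_{x:7} = sum_{k=0}^{6} k_p_x * v^k = 5.820002
APV(future premiums) = 4018 * 5.820002 = 23384.7691
V = 3413.1348 - 23384.7691
= -19971.6343


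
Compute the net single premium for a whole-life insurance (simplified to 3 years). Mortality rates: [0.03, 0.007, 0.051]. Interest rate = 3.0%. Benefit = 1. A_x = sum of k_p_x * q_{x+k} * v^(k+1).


v = 0.970874
Year 0: k_p_x=1.0, q=0.03, term=0.029126
Year 1: k_p_x=0.97, q=0.007, term=0.0064
Year 2: k_p_x=0.96321, q=0.051, term=0.044955
A_x = 0.0805


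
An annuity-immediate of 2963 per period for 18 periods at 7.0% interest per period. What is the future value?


FV = PMT * ((1+i)^n - 1) / i
= 2963 * ((1.07)^18 - 1) / 0.07
= 2963 * (3.379932 - 1) / 0.07
= 100739.1333


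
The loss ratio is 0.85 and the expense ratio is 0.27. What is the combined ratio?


Combined ratio = loss ratio + expense ratio
= 0.85 + 0.27
= 1.12


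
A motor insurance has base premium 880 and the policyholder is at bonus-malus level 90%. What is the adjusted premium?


adjusted = base * BM_level / 100
= 880 * 90 / 100
= 880 * 0.9
= 792.0


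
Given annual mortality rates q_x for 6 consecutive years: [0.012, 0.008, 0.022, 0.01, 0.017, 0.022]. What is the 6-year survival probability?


p_k = 1 - q_k for each year
Survival = product of (1 - q_k)
= 0.988 * 0.992 * 0.978 * 0.99 * 0.983 * 0.978
= 0.9123


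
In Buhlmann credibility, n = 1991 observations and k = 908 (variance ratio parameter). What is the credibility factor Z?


Z = n / (n + k)
= 1991 / (1991 + 908)
= 1991 / 2899
= 0.6868


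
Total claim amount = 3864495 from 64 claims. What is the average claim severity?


severity = total / number
= 3864495 / 64
= 60382.7344
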